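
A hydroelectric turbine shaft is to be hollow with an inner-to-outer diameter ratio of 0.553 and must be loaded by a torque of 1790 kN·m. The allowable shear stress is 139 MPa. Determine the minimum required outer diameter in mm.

For a hollow shaft with d_i/d_o = 0.553: τ_max = 16T/(π d_o³ (1−k⁴)), so d_o = [16T/(π τ_allow (1−k⁴))]^(1/3) = [16·1.790e6/(π·1.39×10^8·0.9065)]^(1/3) = 0.4167 m.

417 mm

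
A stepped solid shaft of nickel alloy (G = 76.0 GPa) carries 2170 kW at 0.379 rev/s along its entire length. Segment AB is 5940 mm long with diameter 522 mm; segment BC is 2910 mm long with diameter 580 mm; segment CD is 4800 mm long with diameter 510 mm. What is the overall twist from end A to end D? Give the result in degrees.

ω = 2π·0.379 = 2.381 rad/s, so T = P/ω = 2170×10³ / 2.381 = 911300 N·m.
J_AB = π(0.522)⁴/32 = 7.29×10^-3 m⁴; J_BC = π(0.580)⁴/32 = 0.0111 m⁴; J_CD = π(0.510)⁴/32 = 6.64×10^-3 m⁴.
θ = (T/G)·Σ L_i/J_i = (911300/76.0×10⁹)·(5.94/7.29×10^-3 + 2.91/0.0111 + 4.80/6.64×10^-3) = 0.02158 rad.

1.24°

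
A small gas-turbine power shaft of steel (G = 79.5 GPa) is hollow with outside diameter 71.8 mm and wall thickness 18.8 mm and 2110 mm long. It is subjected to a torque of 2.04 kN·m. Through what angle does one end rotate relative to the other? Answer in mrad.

J = π(d_o⁴ − d_i⁴)/32 = π(0.0718⁴ − 0.0342⁴)/32 = 2.475×10^-6 m⁴.
θ = T·L/(G·J) = 2040 × 2.11 / (79.5×10⁹ × 2.475×10^-6) = 0.02188 rad.

21.9 mrad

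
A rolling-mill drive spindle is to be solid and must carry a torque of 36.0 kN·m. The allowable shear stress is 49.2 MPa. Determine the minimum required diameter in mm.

155 mm

For a solid shaft τ_max = 16T/(πd³), so d = (16T/(π τ_allow))^(1/3) = (16·36000/(π·4.92×10^7))^(1/3) = 0.1550 m.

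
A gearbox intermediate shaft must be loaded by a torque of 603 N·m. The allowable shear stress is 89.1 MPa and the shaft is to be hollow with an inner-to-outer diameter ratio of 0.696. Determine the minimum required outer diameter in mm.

35.6 mm

For a hollow shaft with d_i/d_o = 0.696: τ_max = 16T/(π d_o³ (1−k⁴)), so d_o = [16T/(π τ_allow (1−k⁴))]^(1/3) = [16·603.0/(π·8.91×10^7·0.7653)]^(1/3) = 0.03558 m.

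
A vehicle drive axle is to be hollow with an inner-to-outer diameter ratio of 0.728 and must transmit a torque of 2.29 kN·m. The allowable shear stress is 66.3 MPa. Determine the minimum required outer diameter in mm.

For a hollow shaft with d_i/d_o = 0.728: τ_max = 16T/(π d_o³ (1−k⁴)), so d_o = [16T/(π τ_allow (1−k⁴))]^(1/3) = [16·2290/(π·6.63×10^7·0.7191)]^(1/3) = 0.06254 m.

62.5 mm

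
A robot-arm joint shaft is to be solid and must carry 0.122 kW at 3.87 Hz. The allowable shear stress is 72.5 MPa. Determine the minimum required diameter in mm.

ω = 2π·3.87 = 24.32 rad/s, so T = P/ω = 0.122×10³ / 24.32 = 5.017 N·m.
For a solid shaft τ_max = 16T/(πd³), so d = (16T/(π τ_allow))^(1/3) = (16·5.017/(π·7.25×10^7))^(1/3) = 0.007064 m.

7.06 mm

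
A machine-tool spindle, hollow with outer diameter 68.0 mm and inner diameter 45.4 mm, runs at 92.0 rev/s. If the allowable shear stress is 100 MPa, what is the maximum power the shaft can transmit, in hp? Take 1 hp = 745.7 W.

3830 hp

J = π(d_o⁴ − d_i⁴)/32 = π(0.0680⁴ − 0.0454⁴)/32 = 1.682×10^-6 m⁴.
T_max = τ_allow·J/r = 1.00×10^8 × 1.682×10^-6 / 0.0340 = 4947 N·m.
ω = 2π·92.0 = 578.1 rad/s, so P_max = T_max·ω = 2.860×10^6 W.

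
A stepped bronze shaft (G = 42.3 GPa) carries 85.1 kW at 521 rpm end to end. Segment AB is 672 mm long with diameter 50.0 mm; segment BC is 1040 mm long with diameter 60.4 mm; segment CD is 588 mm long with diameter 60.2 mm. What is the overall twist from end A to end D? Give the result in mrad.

ω = 2π·521/60 = 54.56 rad/s, so T = P/ω = 85.1×10³ / 54.56 = 1560 N·m.
J_AB = π(0.0500)⁴/32 = 6.14×10^-7 m⁴; J_BC = π(0.0604)⁴/32 = 1.31×10^-6 m⁴; J_CD = π(0.0602)⁴/32 = 1.29×10^-6 m⁴.
θ = (T/G)·Σ L_i/J_i = (1560/42.3×10⁹)·(0.672/6.14×10^-7 + 1.04/1.31×10^-6 + 0.588/1.29×10^-6) = 0.08655 rad.

86.5 mrad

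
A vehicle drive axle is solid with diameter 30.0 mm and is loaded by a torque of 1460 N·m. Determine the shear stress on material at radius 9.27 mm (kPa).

J = πd⁴/32 = π(0.0300)⁴/32 = 7.952×10^-8 m⁴.
Shear stress varies linearly with radius: τ = T·r/J = 1460 × 0.00927 / 7.952×10^-8 = 1.702×10^8 Pa.

170000 kPa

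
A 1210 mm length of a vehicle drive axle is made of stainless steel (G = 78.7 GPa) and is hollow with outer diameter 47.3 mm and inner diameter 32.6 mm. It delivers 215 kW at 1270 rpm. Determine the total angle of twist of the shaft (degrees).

3.74°

ω = 2π·1270/60 = 133.0 rad/s, so T = P/ω = 215×10³ / 133.0 = 1617 N·m.
J = π(d_o⁴ − d_i⁴)/32 = π(0.0473⁴ − 0.0326⁴)/32 = 3.805×10^-7 m⁴.
θ = T·L/(G·J) = 1617 × 1.21 / (78.7×10⁹ × 3.805×10^-7) = 0.06532 rad.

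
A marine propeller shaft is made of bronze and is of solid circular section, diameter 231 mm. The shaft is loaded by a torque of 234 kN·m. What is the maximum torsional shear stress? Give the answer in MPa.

J = πd⁴/32 = π(0.231)⁴/32 = 2.795×10^-4 m⁴.
τ_max = T·r/J = 234000 × 0.116 / 2.795×10^-4 = 9.668×10^7 Pa.

96.7 MPa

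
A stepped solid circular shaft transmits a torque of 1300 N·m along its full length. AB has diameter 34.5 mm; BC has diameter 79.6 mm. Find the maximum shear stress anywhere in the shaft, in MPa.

161 MPa

Under the same torque, τ_max = 16T/(πd³) is largest where d is smallest — segment AB (d = 34.5 mm).
τ_max = 16·1300/(π·(0.0345)³) = 1.612×10^8 Pa.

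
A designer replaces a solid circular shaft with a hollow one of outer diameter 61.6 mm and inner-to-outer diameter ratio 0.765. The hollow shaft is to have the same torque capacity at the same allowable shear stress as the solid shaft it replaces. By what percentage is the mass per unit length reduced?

45.1 %

Equal τ_max and T ⇒ the solid shaft needs d_s³ = d_o³(1−k⁴), so d_s = 61.6·(1−0.765⁴)^(1/3) = 53.57 mm.
Area ratio A_h/A_s = d_o²(1−k²)/d_s² = (1−k²)/(1−k⁴)^(2/3) = 0.5485.
Mass saving = 1 − 0.5485 = 45.1 %.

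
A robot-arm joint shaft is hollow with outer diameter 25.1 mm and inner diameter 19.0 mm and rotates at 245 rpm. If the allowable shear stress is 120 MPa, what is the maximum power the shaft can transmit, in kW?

6.42 kW

J = π(d_o⁴ − d_i⁴)/32 = π(0.0251⁴ − 0.0190⁴)/32 = 2.617×10^-8 m⁴.
T_max = τ_allow·J/r = 1.20×10^8 × 2.617×10^-8 / 0.0126 = 250.3 N·m.
ω = 2π·245/60 = 25.66 rad/s, so P_max = T_max·ω = 6421 W.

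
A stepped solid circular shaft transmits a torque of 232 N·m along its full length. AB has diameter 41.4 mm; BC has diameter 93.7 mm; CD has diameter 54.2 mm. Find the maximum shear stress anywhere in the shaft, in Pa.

1.67e7 Pa

Under the same torque, τ_max = 16T/(πd³) is largest where d is smallest — segment AB (d = 41.4 mm).
τ_max = 16·232.0/(π·(0.0414)³) = 1.665×10^7 Pa.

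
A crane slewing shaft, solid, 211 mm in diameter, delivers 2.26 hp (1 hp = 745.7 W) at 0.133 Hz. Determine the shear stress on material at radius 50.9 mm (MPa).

ω = 2π·0.133 = 0.8357 rad/s, so T = P/ω = 2.26×745.7 / 0.8357 = 2017 N·m.
J = πd⁴/32 = π(0.211)⁴/32 = 1.946×10^-4 m⁴.
Shear stress varies linearly with radius: τ = T·r/J = 2017 × 0.0509 / 1.946×10^-4 = 5.275×10^5 Pa.

0.528 MPa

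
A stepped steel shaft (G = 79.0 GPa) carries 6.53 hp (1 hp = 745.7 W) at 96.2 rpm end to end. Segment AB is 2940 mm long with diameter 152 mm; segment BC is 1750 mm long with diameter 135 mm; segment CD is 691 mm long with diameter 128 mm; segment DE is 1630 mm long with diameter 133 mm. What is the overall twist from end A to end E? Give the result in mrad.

ω = 2π·96.2/60 = 10.07 rad/s, so T = P/ω = 6.53×745.7 / 10.07 = 483.4 N·m.
J_AB = π(0.152)⁴/32 = 5.24×10^-5 m⁴; J_BC = π(0.135)⁴/32 = 3.26×10^-5 m⁴; J_CD = π(0.128)⁴/32 = 2.64×10^-5 m⁴; J_DE = π(0.133)⁴/32 = 3.07×10^-5 m⁴.
θ = (T/G)·Σ L_i/J_i = (483.4/79.0×10⁹)·(2.94/5.24×10^-5 + 1.75/3.26×10^-5 + 0.691/2.64×10^-5 + 1.63/3.07×10^-5) = 1.157×10^-3 rad.

1.16 mrad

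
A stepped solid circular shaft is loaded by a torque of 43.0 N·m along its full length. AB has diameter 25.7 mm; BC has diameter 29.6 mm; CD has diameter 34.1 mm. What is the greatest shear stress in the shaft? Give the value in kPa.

Under the same torque, τ_max = 16T/(πd³) is largest where d is smallest — segment AB (d = 25.7 mm).
τ_max = 16·43.00/(π·(0.0257)³) = 1.290×10^7 Pa.

12900 kPa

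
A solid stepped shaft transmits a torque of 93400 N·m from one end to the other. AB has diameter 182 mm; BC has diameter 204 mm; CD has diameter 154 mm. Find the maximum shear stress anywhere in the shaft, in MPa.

Under the same torque, τ_max = 16T/(πd³) is largest where d is smallest — segment CD (d = 154 mm).
τ_max = 16·93400/(π·(0.154)³) = 1.302×10^8 Pa.

130 MPa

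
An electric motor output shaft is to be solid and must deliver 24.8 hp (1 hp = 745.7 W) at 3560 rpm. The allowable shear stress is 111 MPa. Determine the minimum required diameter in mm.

13.2 mm

ω = 2π·3560/60 = 372.8 rad/s, so T = P/ω = 24.8×745.7 / 372.8 = 49.61 N·m.
For a solid shaft τ_max = 16T/(πd³), so d = (16T/(π τ_allow))^(1/3) = (16·49.61/(π·1.11×10^8))^(1/3) = 0.01315 m.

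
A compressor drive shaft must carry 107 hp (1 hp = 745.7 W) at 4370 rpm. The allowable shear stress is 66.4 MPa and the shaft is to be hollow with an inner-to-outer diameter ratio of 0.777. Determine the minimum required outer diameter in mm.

27.6 mm

ω = 2π·4370/60 = 457.6 rad/s, so T = P/ω = 107×745.7 / 457.6 = 174.4 N·m.
For a hollow shaft with d_i/d_o = 0.777: τ_max = 16T/(π d_o³ (1−k⁴)), so d_o = [16T/(π τ_allow (1−k⁴))]^(1/3) = [16·174.4/(π·6.64×10^7·0.6355)]^(1/3) = 0.02761 m.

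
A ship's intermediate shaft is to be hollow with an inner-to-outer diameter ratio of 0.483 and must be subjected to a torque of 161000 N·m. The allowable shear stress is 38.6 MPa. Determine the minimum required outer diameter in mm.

282 mm

For a hollow shaft with d_i/d_o = 0.483: τ_max = 16T/(π d_o³ (1−k⁴)), so d_o = [16T/(π τ_allow (1−k⁴))]^(1/3) = [16·161000/(π·3.86×10^7·0.9456)]^(1/3) = 0.2822 m.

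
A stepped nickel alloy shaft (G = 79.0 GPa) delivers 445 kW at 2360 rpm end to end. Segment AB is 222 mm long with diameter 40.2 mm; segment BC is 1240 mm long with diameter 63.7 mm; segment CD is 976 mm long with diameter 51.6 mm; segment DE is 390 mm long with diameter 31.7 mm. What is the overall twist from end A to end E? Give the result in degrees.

9.10°

ω = 2π·2360/60 = 247.1 rad/s, so T = P/ω = 445×10³ / 247.1 = 1801 N·m.
J_AB = π(0.0402)⁴/32 = 2.56×10^-7 m⁴; J_BC = π(0.0637)⁴/32 = 1.62×10^-6 m⁴; J_CD = π(0.0516)⁴/32 = 6.96×10^-7 m⁴; J_DE = π(0.0317)⁴/32 = 9.91×10^-8 m⁴.
θ = (T/G)·Σ L_i/J_i = (1801/79.0×10⁹)·(0.222/2.56×10^-7 + 1.24/1.62×10^-6 + 0.976/6.96×10^-7 + 0.390/9.91×10^-8) = 0.1588 rad.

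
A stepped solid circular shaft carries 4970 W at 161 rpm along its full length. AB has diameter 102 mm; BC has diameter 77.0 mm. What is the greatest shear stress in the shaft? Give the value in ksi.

ω = 2π·161/60 = 16.86 rad/s, so T = P/ω = 4970 / 16.86 = 294.8 N·m.
Under the same torque, τ_max = 16T/(πd³) is largest where d is smallest — segment BC (d = 77.0 mm).
τ_max = 16·294.8/(π·(0.0770)³) = 3.289×10^6 Pa.

0.477 ksi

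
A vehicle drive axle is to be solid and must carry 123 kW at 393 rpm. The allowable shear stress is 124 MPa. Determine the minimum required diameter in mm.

ω = 2π·393/60 = 41.15 rad/s, so T = P/ω = 123×10³ / 41.15 = 2989 N·m.
For a solid shaft τ_max = 16T/(πd³), so d = (16T/(π τ_allow))^(1/3) = (16·2989/(π·1.24×10^8))^(1/3) = 0.04970 m.

49.7 mm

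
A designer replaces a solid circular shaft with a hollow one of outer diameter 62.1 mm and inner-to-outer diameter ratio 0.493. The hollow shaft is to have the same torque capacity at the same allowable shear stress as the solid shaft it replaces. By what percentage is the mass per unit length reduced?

Equal τ_max and T ⇒ the solid shaft needs d_s³ = d_o³(1−k⁴), so d_s = 62.1·(1−0.493⁴)^(1/3) = 60.85 mm.
Area ratio A_h/A_s = d_o²(1−k²)/d_s² = (1−k²)/(1−k⁴)^(2/3) = 0.7883.
Mass saving = 1 − 0.7883 = 21.2 %.

21.2 %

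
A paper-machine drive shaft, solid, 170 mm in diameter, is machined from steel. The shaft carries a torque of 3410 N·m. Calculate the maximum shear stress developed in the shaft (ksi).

J = πd⁴/32 = π(0.170)⁴/32 = 8.200×10^-5 m⁴.
τ_max = T·r/J = 3410 × 0.0850 / 8.200×10^-5 = 3.535×10^6 Pa.

0.513 ksi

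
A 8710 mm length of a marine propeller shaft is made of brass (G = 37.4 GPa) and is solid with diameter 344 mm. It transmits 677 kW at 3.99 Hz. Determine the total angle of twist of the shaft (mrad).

4.57 mrad

ω = 2π·3.99 = 25.07 rad/s, so T = P/ω = 677×10³ / 25.07 = 27000 N·m.
J = πd⁴/32 = π(0.344)⁴/32 = 1.375×10^-3 m⁴.
θ = T·L/(G·J) = 27000 × 8.71 / (37.4×10⁹ × 1.375×10^-3) = 4.575×10^-3 rad.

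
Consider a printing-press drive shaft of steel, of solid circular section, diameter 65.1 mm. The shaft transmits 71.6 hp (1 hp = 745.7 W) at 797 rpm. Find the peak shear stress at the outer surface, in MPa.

11.8 MPa

ω = 2π·797/60 = 83.46 rad/s, so T = P/ω = 71.6×745.7 / 83.46 = 639.7 N·m.
J = πd⁴/32 = π(0.0651)⁴/32 = 1.763×10^-6 m⁴.
τ_max = T·r/J = 639.7 × 0.0325 / 1.763×10^-6 = 1.181×10^7 Pa.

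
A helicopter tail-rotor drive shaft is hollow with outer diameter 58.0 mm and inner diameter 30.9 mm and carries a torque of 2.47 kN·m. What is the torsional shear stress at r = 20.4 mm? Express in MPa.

49.3 MPa

J = π(d_o⁴ − d_i⁴)/32 = π(0.0580⁴ − 0.0309⁴)/32 = 1.021×10^-6 m⁴.
Shear stress varies linearly with radius: τ = T·r/J = 2470 × 0.0204 / 1.021×10^-6 = 4.933×10^7 Pa.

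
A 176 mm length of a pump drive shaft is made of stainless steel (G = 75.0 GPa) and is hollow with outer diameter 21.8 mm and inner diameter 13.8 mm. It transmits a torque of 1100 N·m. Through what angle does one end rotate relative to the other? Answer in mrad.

139 mrad

J = π(d_o⁴ − d_i⁴)/32 = π(0.0218⁴ − 0.0138⁴)/32 = 1.861×10^-8 m⁴.
θ = T·L/(G·J) = 1100 × 0.176 / (75.0×10⁹ × 1.861×10^-8) = 0.1387 rad.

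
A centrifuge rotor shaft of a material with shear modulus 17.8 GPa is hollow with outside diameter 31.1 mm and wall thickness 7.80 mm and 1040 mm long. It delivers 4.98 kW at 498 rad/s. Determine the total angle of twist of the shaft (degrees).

ω = 498 rad/s, so T = P/ω = 4.98×10³ / 498.0 = 10.00 N·m.
J = π(d_o⁴ − d_i⁴)/32 = π(0.0311⁴ − 0.0155⁴)/32 = 8.618×10^-8 m⁴.
θ = T·L/(G·J) = 10.00 × 1.04 / (17.8×10⁹ × 8.618×10^-8) = 6.780×10^-3 rad.

0.388°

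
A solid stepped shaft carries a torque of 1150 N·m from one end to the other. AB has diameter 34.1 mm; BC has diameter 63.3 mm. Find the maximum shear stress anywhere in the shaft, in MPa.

Under the same torque, τ_max = 16T/(πd³) is largest where d is smallest — segment AB (d = 34.1 mm).
τ_max = 16·1150/(π·(0.0341)³) = 1.477×10^8 Pa.

148 MPa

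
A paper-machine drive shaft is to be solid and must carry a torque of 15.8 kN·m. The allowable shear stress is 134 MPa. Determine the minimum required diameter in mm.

84.4 mm

For a solid shaft τ_max = 16T/(πd³), so d = (16T/(π τ_allow))^(1/3) = (16·15800/(π·1.34×10^8))^(1/3) = 0.08437 m.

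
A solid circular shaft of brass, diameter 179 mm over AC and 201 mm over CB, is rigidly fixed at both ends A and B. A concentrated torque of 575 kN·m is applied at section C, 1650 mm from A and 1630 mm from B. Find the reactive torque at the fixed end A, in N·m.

220000 N·m

Compatibility: T_A·a/J_AC = T_B·b/J_CB with T_A + T_B = T₀.
J_AC = 1.01×10^-4 m⁴, J_CB = 1.60×10^-4 m⁴, so T_A = T₀·(J_AC/a)/((J_AC/a)+(J_CB/b)) = 220400 N·m, T_B = 354600 N·m.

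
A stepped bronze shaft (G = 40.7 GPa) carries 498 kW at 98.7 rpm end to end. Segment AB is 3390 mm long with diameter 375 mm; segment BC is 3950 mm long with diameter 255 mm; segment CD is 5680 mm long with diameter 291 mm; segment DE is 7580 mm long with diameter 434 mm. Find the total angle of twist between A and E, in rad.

ω = 2π·98.7/60 = 10.34 rad/s, so T = P/ω = 498×10³ / 10.34 = 48180 N·m.
J_AB = π(0.375)⁴/32 = 1.94×10^-3 m⁴; J_BC = π(0.255)⁴/32 = 4.15×10^-4 m⁴; J_CD = π(0.291)⁴/32 = 7.04×10^-4 m⁴; J_DE = π(0.434)⁴/32 = 3.48×10^-3 m⁴.
θ = (T/G)·Σ L_i/J_i = (48180/40.7×10⁹)·(3.39/1.94×10^-3 + 3.95/4.15×10^-4 + 5.68/7.04×10^-4 + 7.58/3.48×10^-3) = 0.02546 rad.

0.0255 rad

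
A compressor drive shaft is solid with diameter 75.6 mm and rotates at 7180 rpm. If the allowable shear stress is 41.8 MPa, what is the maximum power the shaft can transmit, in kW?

J = πd⁴/32 = π(0.0756)⁴/32 = 3.207×10^-6 m⁴.
T_max = τ_allow·J/r = 4.18×10^7 × 3.207×10^-6 / 0.0378 = 3546 N·m.
ω = 2π·7180/60 = 751.9 rad/s, so P_max = T_max·ω = 2.666×10^6 W.

2670 kW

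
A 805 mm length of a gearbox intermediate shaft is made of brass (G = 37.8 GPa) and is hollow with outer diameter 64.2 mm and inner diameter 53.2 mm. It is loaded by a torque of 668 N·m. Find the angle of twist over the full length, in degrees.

0.925°

J = π(d_o⁴ − d_i⁴)/32 = π(0.0642⁴ − 0.0532⁴)/32 = 8.814×10^-7 m⁴.
θ = T·L/(G·J) = 668.0 × 0.805 / (37.8×10⁹ × 8.814×10^-7) = 0.01614 rad.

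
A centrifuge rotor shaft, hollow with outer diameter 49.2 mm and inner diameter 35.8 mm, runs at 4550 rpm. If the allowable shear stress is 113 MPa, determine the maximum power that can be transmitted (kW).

J = π(d_o⁴ − d_i⁴)/32 = π(0.0492⁴ − 0.0358⁴)/32 = 4.140×10^-7 m⁴.
T_max = τ_allow·J/r = 1.13×10^8 × 4.140×10^-7 / 0.0246 = 1902 N·m.
ω = 2π·4550/60 = 476.5 rad/s, so P_max = T_max·ω = 9.061×10^5 W.

906 kW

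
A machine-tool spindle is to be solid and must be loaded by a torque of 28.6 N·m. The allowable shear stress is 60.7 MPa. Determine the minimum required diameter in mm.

For a solid shaft τ_max = 16T/(πd³), so d = (16T/(π τ_allow))^(1/3) = (16·28.60/(π·6.07×10^7))^(1/3) = 0.01339 m.

13.4 mm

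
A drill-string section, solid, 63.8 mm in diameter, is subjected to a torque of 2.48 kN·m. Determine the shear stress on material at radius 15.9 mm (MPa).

24.2 MPa

J = πd⁴/32 = π(0.0638)⁴/32 = 1.627×10^-6 m⁴.
Shear stress varies linearly with radius: τ = T·r/J = 2480 × 0.0159 / 1.627×10^-6 = 2.424×10^7 Pa.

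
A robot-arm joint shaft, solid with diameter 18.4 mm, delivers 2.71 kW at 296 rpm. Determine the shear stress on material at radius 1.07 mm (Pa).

ω = 2π·296/60 = 31.00 rad/s, so T = P/ω = 2.71×10³ / 31.00 = 87.43 N·m.
J = πd⁴/32 = π(0.0184)⁴/32 = 1.125×10^-8 m⁴.
Shear stress varies linearly with radius: τ = T·r/J = 87.43 × 0.00107 / 1.125×10^-8 = 8.313×10^6 Pa.

8.31e6 Pa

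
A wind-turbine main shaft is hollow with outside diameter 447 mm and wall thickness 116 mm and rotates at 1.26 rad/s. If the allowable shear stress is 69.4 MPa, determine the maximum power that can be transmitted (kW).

1450 kW

J = π(d_o⁴ − d_i⁴)/32 = π(0.447⁴ − 0.215⁴)/32 = 3.710×10^-3 m⁴.
T_max = τ_allow·J/r = 6.94×10^7 × 3.710×10^-3 / 0.224 = 1.152e6 N·m.
ω = 1.26 rad/s, so P_max = T_max·ω = 1.451×10^6 W.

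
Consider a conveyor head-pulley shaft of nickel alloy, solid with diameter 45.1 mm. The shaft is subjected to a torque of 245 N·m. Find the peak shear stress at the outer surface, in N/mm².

13.6 N/mm²

J = πd⁴/32 = π(0.0451)⁴/32 = 4.062×10^-7 m⁴.
τ_max = T·r/J = 245.0 × 0.0226 / 4.062×10^-7 = 1.360×10^7 Pa.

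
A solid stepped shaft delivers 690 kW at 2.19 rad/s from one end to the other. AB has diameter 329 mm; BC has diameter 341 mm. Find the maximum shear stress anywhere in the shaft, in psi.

ω = 2.19 rad/s, so T = P/ω = 690×10³ / 2.190 = 315100 N·m.
Under the same torque, τ_max = 16T/(πd³) is largest where d is smallest — segment AB (d = 329 mm).
τ_max = 16·315100/(π·(0.329)³) = 4.506×10^7 Pa.

6540 psi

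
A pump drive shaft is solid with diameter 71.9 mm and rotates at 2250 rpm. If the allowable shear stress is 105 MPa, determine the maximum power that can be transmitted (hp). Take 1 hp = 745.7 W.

J = πd⁴/32 = π(0.0719)⁴/32 = 2.624×10^-6 m⁴.
T_max = τ_allow·J/r = 1.05×10^8 × 2.624×10^-6 / 0.0360 = 7663 N·m.
ω = 2π·2250/60 = 235.6 rad/s, so P_max = T_max·ω = 1.806×10^6 W.

2420 hp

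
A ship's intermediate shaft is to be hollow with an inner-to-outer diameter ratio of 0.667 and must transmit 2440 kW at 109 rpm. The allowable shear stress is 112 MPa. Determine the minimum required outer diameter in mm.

ω = 2π·109/60 = 11.41 rad/s, so T = P/ω = 2440×10³ / 11.41 = 213800 N·m.
For a hollow shaft with d_i/d_o = 0.667: τ_max = 16T/(π d_o³ (1−k⁴)), so d_o = [16T/(π τ_allow (1−k⁴))]^(1/3) = [16·213800/(π·1.12×10^8·0.8021)]^(1/3) = 0.2297 m.

230 mm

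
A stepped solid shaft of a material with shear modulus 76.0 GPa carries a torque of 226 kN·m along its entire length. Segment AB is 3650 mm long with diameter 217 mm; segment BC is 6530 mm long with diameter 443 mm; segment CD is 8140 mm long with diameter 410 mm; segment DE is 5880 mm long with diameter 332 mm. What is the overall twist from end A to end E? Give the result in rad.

J_AB = π(0.217)⁴/32 = 2.18×10^-4 m⁴; J_BC = π(0.443)⁴/32 = 3.78×10^-3 m⁴; J_CD = π(0.410)⁴/32 = 2.77×10^-3 m⁴; J_DE = π(0.332)⁴/32 = 1.19×10^-3 m⁴.
θ = (T/G)·Σ L_i/J_i = (226000/76.0×10⁹)·(3.65/2.18×10^-4 + 6.53/3.78×10^-3 + 8.14/2.77×10^-3 + 5.88/1.19×10^-3) = 0.07838 rad.

0.0784 rad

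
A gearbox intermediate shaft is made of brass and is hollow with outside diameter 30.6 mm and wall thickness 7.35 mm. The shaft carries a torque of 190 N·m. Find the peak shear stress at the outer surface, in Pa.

J = π(d_o⁴ − d_i⁴)/32 = π(0.0306⁴ − 0.0159⁴)/32 = 7.980×10^-8 m⁴.
τ_max = T·r/J = 190.0 × 0.0153 / 7.980×10^-8 = 3.643×10^7 Pa.

3.64e7 Pa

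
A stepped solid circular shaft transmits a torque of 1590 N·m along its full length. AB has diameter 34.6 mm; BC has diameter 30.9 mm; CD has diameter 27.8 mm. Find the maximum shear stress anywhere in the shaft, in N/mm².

377 N/mm²

Under the same torque, τ_max = 16T/(πd³) is largest where d is smallest — segment CD (d = 27.8 mm).
τ_max = 16·1590/(π·(0.0278)³) = 3.769×10^8 Pa.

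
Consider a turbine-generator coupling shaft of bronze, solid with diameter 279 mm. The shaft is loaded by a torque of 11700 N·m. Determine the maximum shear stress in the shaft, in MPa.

J = πd⁴/32 = π(0.279)⁴/32 = 5.949×10^-4 m⁴.
τ_max = T·r/J = 11700 × 0.140 / 5.949×10^-4 = 2.744×10^6 Pa.

2.74 MPa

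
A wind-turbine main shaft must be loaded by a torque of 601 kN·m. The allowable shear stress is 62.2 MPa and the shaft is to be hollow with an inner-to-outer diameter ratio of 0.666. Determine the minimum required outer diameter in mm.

For a hollow shaft with d_i/d_o = 0.666: τ_max = 16T/(π d_o³ (1−k⁴)), so d_o = [16T/(π τ_allow (1−k⁴))]^(1/3) = [16·601000/(π·6.22×10^7·0.8033)]^(1/3) = 0.3942 m.

394 mm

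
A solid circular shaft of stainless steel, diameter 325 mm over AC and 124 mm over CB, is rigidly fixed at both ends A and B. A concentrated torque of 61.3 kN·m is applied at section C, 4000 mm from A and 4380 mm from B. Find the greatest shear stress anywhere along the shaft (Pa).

8.92e6 Pa

Compatibility: T_A·a/J_AC = T_B·b/J_CB with T_A + T_B = T₀.
J_AC = 1.10×10^-3 m⁴, J_CB = 2.32×10^-5 m⁴, so T_A = T₀·(J_AC/a)/((J_AC/a)+(J_CB/b)) = 60140 N·m, T_B = 1164 N·m.
τ in each portion: τ_AC = 8.92×10^6 Pa, τ_CB = 3.11×10^6 Pa; maximum is in AC.
τ_max = T_AC·r/J = 60140·0.163/1.10×10^-3 = 8.922×10^6 Pa.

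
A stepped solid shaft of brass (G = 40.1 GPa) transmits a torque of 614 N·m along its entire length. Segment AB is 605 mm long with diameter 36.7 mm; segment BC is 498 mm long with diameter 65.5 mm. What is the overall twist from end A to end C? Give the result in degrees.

J_AB = π(0.0367)⁴/32 = 1.78×10^-7 m⁴; J_BC = π(0.0655)⁴/32 = 1.81×10^-6 m⁴.
θ = (T/G)·Σ L_i/J_i = (614.0/40.1×10⁹)·(0.605/1.78×10^-7 + 0.498/1.81×10^-6) = 0.05623 rad.

3.22°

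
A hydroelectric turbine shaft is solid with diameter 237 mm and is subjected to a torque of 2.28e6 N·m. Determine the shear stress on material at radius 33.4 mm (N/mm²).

J = πd⁴/32 = π(0.237)⁴/32 = 3.097×10^-4 m⁴.
Shear stress varies linearly with radius: τ = T·r/J = 2.280e6 × 0.0334 / 3.097×10^-4 = 2.459×10^8 Pa.

246 N/mm²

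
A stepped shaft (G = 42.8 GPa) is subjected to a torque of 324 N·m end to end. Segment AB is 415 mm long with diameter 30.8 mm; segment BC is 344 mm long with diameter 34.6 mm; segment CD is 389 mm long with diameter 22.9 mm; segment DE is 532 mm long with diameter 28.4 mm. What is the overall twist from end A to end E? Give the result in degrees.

J_AB = π(0.0308)⁴/32 = 8.83×10^-8 m⁴; J_BC = π(0.0346)⁴/32 = 1.41×10^-7 m⁴; J_CD = π(0.0229)⁴/32 = 2.70×10^-8 m⁴; J_DE = π(0.0284)⁴/32 = 6.39×10^-8 m⁴.
θ = (T/G)·Σ L_i/J_i = (324.0/42.8×10⁹)·(0.415/8.83×10^-8 + 0.344/1.41×10^-7 + 0.389/2.70×10^-8 + 0.532/6.39×10^-8) = 0.2262 rad.

13.0°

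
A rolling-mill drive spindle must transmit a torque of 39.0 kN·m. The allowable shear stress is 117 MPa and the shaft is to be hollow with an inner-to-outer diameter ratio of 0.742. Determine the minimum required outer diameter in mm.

135 mm

For a hollow shaft with d_i/d_o = 0.742: τ_max = 16T/(π d_o³ (1−k⁴)), so d_o = [16T/(π τ_allow (1−k⁴))]^(1/3) = [16·39000/(π·1.17×10^8·0.6969)]^(1/3) = 0.1346 m.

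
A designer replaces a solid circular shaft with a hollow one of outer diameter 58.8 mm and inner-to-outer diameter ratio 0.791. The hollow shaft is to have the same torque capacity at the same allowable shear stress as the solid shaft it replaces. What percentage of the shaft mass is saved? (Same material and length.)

Equal τ_max and T ⇒ the solid shaft needs d_s³ = d_o³(1−k⁴), so d_s = 58.8·(1−0.791⁴)^(1/3) = 49.83 mm.
Area ratio A_h/A_s = d_o²(1−k²)/d_s² = (1−k²)/(1−k⁴)^(2/3) = 0.5213.
Mass saving = 1 − 0.5213 = 47.9 %.

47.9 %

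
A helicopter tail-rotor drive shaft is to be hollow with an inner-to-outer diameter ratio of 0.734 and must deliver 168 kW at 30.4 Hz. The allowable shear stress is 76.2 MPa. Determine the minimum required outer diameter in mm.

43.6 mm

ω = 2π·30.4 = 191.0 rad/s, so T = P/ω = 168×10³ / 191.0 = 879.5 N·m.
For a hollow shaft with d_i/d_o = 0.734: τ_max = 16T/(π d_o³ (1−k⁴)), so d_o = [16T/(π τ_allow (1−k⁴))]^(1/3) = [16·879.5/(π·7.62×10^7·0.7097)]^(1/3) = 0.04359 m.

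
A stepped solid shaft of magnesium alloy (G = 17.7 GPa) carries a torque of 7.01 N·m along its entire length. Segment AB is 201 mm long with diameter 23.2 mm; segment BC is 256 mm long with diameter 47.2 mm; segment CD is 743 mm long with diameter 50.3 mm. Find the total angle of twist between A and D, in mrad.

3.48 mrad

J_AB = π(0.0232)⁴/32 = 2.84×10^-8 m⁴; J_BC = π(0.0472)⁴/32 = 4.87×10^-7 m⁴; J_CD = π(0.0503)⁴/32 = 6.28×10^-7 m⁴.
θ = (T/G)·Σ L_i/J_i = (7.010/17.7×10⁹)·(0.201/2.84×10^-8 + 0.256/4.87×10^-7 + 0.743/6.28×10^-7) = 3.475×10^-3 rad.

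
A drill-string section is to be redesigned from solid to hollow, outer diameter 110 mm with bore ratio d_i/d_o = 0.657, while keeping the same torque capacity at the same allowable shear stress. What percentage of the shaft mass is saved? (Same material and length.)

34.8 %

Equal τ_max and T ⇒ the solid shaft needs d_s³ = d_o³(1−k⁴), so d_s = 110·(1−0.657⁴)^(1/3) = 102.7 mm.
Area ratio A_h/A_s = d_o²(1−k²)/d_s² = (1−k²)/(1−k⁴)^(2/3) = 0.6521.
Mass saving = 1 − 0.6521 = 34.8 %.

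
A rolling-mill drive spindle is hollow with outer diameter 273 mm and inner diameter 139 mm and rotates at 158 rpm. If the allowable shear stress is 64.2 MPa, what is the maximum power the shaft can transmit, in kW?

J = π(d_o⁴ − d_i⁴)/32 = π(0.273⁴ − 0.139⁴)/32 = 5.087×10^-4 m⁴.
T_max = τ_allow·J/r = 6.42×10^7 × 5.087×10^-4 / 0.137 = 239200 N·m.
ω = 2π·158/60 = 16.55 rad/s, so P_max = T_max·ω = 3.958×10^6 W.

3960 kW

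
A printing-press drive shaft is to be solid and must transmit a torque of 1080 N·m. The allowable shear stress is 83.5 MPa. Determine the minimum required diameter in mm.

40.4 mm

For a solid shaft τ_max = 16T/(πd³), so d = (16T/(π τ_allow))^(1/3) = (16·1080/(π·8.35×10^7))^(1/3) = 0.04039 m.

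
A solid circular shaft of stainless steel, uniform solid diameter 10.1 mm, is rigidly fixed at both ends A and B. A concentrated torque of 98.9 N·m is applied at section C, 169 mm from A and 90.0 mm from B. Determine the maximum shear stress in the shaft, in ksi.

46.3 ksi

With uniform GJ and both ends fixed, compatibility θ_AC = θ_CB gives T_A·a = T_B·b, together with T_A + T_B = T₀.
T_A = T₀·b/(a+b) = 98.90·90.0/259.0 = 34.37 N·m; T_B = 64.53 N·m.
τ in each portion: τ_AC = 1.70×10^8 Pa, τ_CB = 3.19×10^8 Pa; maximum is in CB.
τ_max = T_CB·r/J = 64.53·0.00505/1.02×10^-9 = 3.190×10^8 Pa.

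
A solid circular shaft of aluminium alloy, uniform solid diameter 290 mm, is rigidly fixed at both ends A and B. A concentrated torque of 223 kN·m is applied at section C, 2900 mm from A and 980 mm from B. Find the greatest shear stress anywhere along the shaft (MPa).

With uniform GJ and both ends fixed, compatibility θ_AC = θ_CB gives T_A·a = T_B·b, together with T_A + T_B = T₀.
T_A = T₀·b/(a+b) = 223000·980/3880 = 56320 N·m; T_B = 166700 N·m.
τ in each portion: τ_AC = 1.18×10^7 Pa, τ_CB = 3.48×10^7 Pa; maximum is in CB.
τ_max = T_CB·r/J = 166700·0.145/6.94×10^-4 = 3.481×10^7 Pa.

34.8 MPa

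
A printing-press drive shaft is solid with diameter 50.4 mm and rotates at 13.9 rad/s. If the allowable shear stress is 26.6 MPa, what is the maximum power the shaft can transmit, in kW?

J = πd⁴/32 = π(0.0504)⁴/32 = 6.335×10^-7 m⁴.
T_max = τ_allow·J/r = 2.66×10^7 × 6.335×10^-7 / 0.0252 = 668.7 N·m.
ω = 13.9 rad/s, so P_max = T_max·ω = 9294 W.

9.29 kW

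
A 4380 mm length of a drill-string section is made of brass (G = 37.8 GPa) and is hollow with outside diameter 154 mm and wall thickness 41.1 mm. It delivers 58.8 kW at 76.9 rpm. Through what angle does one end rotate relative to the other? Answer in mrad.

16.1 mrad

ω = 2π·76.9/60 = 8.053 rad/s, so T = P/ω = 58.8×10³ / 8.053 = 7302 N·m.
J = π(d_o⁴ − d_i⁴)/32 = π(0.154⁴ − 0.0718⁴)/32 = 5.261×10^-5 m⁴.
θ = T·L/(G·J) = 7302 × 4.38 / (37.8×10⁹ × 5.261×10^-5) = 0.01608 rad.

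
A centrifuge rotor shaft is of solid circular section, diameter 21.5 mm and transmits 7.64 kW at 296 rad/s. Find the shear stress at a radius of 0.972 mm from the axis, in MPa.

1.20 MPa

ω = 296 rad/s, so T = P/ω = 7.64×10³ / 296.0 = 25.81 N·m.
J = πd⁴/32 = π(0.0215)⁴/32 = 2.098×10^-8 m⁴.
Shear stress varies linearly with radius: τ = T·r/J = 25.81 × 9.72e-4 / 2.098×10^-8 = 1.196×10^6 Pa.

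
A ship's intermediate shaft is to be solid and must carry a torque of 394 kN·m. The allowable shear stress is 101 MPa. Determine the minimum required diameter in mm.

For a solid shaft τ_max = 16T/(πd³), so d = (16T/(π τ_allow))^(1/3) = (16·394000/(π·1.01×10^8))^(1/3) = 0.2708 m.

271 mm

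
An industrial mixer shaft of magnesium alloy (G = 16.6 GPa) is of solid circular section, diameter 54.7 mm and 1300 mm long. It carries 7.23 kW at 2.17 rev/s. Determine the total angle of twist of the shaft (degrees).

ω = 2π·2.17 = 13.63 rad/s, so T = P/ω = 7.23×10³ / 13.63 = 530.3 N·m.
J = πd⁴/32 = π(0.0547)⁴/32 = 8.789×10^-7 m⁴.
θ = T·L/(G·J) = 530.3 × 1.30 / (16.6×10⁹ × 8.789×10^-7) = 0.04725 rad.

2.71°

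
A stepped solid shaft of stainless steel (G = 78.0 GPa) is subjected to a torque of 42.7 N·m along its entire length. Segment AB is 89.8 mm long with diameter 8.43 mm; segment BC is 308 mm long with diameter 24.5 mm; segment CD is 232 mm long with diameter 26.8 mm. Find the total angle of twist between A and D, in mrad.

J_AB = π(0.00843)⁴/32 = 4.96×10^-10 m⁴; J_BC = π(0.0245)⁴/32 = 3.54×10^-8 m⁴; J_CD = π(0.0268)⁴/32 = 5.06×10^-8 m⁴.
θ = (T/G)·Σ L_i/J_i = (42.70/78.0×10⁹)·(0.0898/4.96×10^-10 + 0.308/3.54×10^-8 + 0.232/5.06×10^-8) = 0.1064 rad.

106 mrad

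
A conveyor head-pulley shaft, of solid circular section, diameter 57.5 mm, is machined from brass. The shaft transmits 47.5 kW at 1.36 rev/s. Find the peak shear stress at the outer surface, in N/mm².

ω = 2π·1.36 = 8.545 rad/s, so T = P/ω = 47.5×10³ / 8.545 = 5559 N·m.
J = πd⁴/32 = π(0.0575)⁴/32 = 1.073×10^-6 m⁴.
τ_max = T·r/J = 5559 × 0.0288 / 1.073×10^-6 = 1.489×10^8 Pa.

149 N/mm²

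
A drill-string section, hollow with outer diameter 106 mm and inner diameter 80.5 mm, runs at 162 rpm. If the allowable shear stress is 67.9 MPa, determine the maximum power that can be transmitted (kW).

180 kW

J = π(d_o⁴ − d_i⁴)/32 = π(0.106⁴ − 0.0805⁴)/32 = 8.272×10^-6 m⁴.
T_max = τ_allow·J/r = 6.79×10^7 × 8.272×10^-6 / 0.0530 = 10600 N·m.
ω = 2π·162/60 = 16.96 rad/s, so P_max = T_max·ω = 1.798×10^5 W.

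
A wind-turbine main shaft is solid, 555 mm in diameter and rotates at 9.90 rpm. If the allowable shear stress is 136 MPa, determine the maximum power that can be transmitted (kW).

J = πd⁴/32 = π(0.555)⁴/32 = 9.315×10^-3 m⁴.
T_max = τ_allow·J/r = 1.36×10^8 × 9.315×10^-3 / 0.278 = 4.565e6 N·m.
ω = 2π·9.90/60 = 1.037 rad/s, so P_max = T_max·ω = 4.733×10^6 W.

4730 kW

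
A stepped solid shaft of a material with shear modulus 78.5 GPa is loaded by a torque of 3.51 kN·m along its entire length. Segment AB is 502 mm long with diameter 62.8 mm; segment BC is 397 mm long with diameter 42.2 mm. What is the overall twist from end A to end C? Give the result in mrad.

J_AB = π(0.0628)⁴/32 = 1.53×10^-6 m⁴; J_BC = π(0.0422)⁴/32 = 3.11×10^-7 m⁴.
θ = (T/G)·Σ L_i/J_i = (3510/78.5×10⁹)·(0.502/1.53×10^-6 + 0.397/3.11×10^-7) = 0.07171 rad.

71.7 mrad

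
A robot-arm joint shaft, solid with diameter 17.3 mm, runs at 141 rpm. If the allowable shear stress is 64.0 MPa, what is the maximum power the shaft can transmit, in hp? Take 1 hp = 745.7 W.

J = πd⁴/32 = π(0.0173)⁴/32 = 8.794×10^-9 m⁴.
T_max = τ_allow·J/r = 6.40×10^7 × 8.794×10^-9 / 0.00865 = 65.07 N·m.
ω = 2π·141/60 = 14.77 rad/s, so P_max = T_max·ω = 960.7 W.

1.29 hp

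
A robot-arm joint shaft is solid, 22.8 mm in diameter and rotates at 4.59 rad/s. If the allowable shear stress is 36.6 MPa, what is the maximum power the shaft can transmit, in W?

391 W

J = πd⁴/32 = π(0.0228)⁴/32 = 2.653×10^-8 m⁴.
T_max = τ_allow·J/r = 3.66×10^7 × 2.653×10^-8 / 0.0114 = 85.18 N·m.
ω = 4.59 rad/s, so P_max = T_max·ω = 391.0 W.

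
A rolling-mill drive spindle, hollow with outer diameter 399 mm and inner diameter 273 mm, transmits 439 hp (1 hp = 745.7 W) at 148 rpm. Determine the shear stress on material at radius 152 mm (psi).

ω = 2π·148/60 = 15.50 rad/s, so T = P/ω = 439×745.7 / 15.50 = 21120 N·m.
J = π(d_o⁴ − d_i⁴)/32 = π(0.399⁴ − 0.273⁴)/32 = 1.943×10^-3 m⁴.
Shear stress varies linearly with radius: τ = T·r/J = 21120 × 0.152 / 1.943×10^-3 = 1.652×10^6 Pa.

240 psi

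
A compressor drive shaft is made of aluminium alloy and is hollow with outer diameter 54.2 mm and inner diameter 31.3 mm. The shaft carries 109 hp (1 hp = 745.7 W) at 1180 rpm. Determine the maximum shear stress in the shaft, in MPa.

ω = 2π·1180/60 = 123.6 rad/s, so T = P/ω = 109×745.7 / 123.6 = 657.8 N·m.
J = π(d_o⁴ − d_i⁴)/32 = π(0.0542⁴ − 0.0313⁴)/32 = 7.530×10^-7 m⁴.
τ_max = T·r/J = 657.8 × 0.0271 / 7.530×10^-7 = 2.367×10^7 Pa.

23.7 MPa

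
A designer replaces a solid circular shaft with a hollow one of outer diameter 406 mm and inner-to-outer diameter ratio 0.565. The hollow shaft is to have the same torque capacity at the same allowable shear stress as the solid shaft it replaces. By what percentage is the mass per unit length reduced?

Equal τ_max and T ⇒ the solid shaft needs d_s³ = d_o³(1−k⁴), so d_s = 406·(1−0.565⁴)^(1/3) = 391.7 mm.
Area ratio A_h/A_s = d_o²(1−k²)/d_s² = (1−k²)/(1−k⁴)^(2/3) = 0.7313.
Mass saving = 1 − 0.7313 = 26.9 %.

26.9 %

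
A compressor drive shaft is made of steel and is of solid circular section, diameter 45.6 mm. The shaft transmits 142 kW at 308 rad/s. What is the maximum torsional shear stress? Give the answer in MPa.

ω = 308 rad/s, so T = P/ω = 142×10³ / 308.0 = 461.0 N·m.
J = πd⁴/32 = π(0.0456)⁴/32 = 4.245×10^-7 m⁴.
τ_max = T·r/J = 461.0 × 0.0228 / 4.245×10^-7 = 2.476×10^7 Pa.

24.8 MPa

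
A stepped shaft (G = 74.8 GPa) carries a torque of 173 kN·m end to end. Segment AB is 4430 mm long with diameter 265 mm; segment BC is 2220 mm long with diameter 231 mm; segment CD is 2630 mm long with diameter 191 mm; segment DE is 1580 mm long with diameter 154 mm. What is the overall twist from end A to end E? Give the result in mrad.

J_AB = π(0.265)⁴/32 = 4.84×10^-4 m⁴; J_BC = π(0.231)⁴/32 = 2.80×10^-4 m⁴; J_CD = π(0.191)⁴/32 = 1.31×10^-4 m⁴; J_DE = π(0.154)⁴/32 = 5.52×10^-5 m⁴.
θ = (T/G)·Σ L_i/J_i = (173000/74.8×10⁹)·(4.43/4.84×10^-4 + 2.22/2.80×10^-4 + 2.63/1.31×10^-4 + 1.58/5.52×10^-5) = 0.1523 rad.

152 mrad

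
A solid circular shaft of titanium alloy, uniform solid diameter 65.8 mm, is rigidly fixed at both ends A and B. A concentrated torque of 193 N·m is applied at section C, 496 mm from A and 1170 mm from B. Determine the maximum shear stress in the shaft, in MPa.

With uniform GJ and both ends fixed, compatibility θ_AC = θ_CB gives T_A·a = T_B·b, together with T_A + T_B = T₀.
T_A = T₀·b/(a+b) = 193.0·1170/1666 = 135.5 N·m; T_B = 57.46 N·m.
τ in each portion: τ_AC = 2.42×10^6 Pa, τ_CB = 1.03×10^6 Pa; maximum is in AC.
τ_max = T_AC·r/J = 135.5·0.0329/1.84×10^-6 = 2.423×10^6 Pa.

2.42 MPa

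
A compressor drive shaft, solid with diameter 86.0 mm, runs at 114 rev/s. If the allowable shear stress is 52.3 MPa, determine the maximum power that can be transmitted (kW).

4680 kW

J = πd⁴/32 = π(0.0860)⁴/32 = 5.370×10^-6 m⁴.
T_max = τ_allow·J/r = 5.23×10^7 × 5.370×10^-6 / 0.0430 = 6532 N·m.
ω = 2π·114 = 716.3 rad/s, so P_max = T_max·ω = 4.679×10^6 W.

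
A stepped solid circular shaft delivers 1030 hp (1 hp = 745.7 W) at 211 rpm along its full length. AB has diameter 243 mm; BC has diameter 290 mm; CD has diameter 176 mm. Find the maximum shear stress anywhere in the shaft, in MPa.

ω = 2π·211/60 = 22.10 rad/s, so T = P/ω = 1030×745.7 / 22.10 = 34760 N·m.
Under the same torque, τ_max = 16T/(πd³) is largest where d is smallest — segment CD (d = 176 mm).
τ_max = 16·34760/(π·(0.176)³) = 3.247×10^7 Pa.

32.5 MPa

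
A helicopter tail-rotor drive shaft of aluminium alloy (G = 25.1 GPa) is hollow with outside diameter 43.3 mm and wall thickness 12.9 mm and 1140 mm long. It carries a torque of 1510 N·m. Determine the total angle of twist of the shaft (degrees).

J = π(d_o⁴ − d_i⁴)/32 = π(0.0433⁴ − 0.0175⁴)/32 = 3.359×10^-7 m⁴.
θ = T·L/(G·J) = 1510 × 1.14 / (25.1×10⁹ × 3.359×10^-7) = 0.2042 rad.

11.7°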